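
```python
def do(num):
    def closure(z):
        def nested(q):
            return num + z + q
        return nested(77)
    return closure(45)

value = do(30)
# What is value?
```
152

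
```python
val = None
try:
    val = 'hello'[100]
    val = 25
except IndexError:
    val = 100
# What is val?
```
100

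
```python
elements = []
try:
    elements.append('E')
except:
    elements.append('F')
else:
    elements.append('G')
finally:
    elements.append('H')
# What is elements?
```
['E', 'G', 'H']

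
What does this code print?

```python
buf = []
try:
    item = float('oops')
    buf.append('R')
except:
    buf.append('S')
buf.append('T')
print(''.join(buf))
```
ST

Exception raised in try, caught by bare except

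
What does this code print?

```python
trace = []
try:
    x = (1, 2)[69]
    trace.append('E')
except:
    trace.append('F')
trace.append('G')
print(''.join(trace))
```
FG

Exception raised in try, caught by bare except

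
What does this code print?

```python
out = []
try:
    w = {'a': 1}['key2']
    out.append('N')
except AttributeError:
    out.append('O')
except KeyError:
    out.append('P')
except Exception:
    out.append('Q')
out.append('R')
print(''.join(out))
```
PR

KeyError matches before generic Exception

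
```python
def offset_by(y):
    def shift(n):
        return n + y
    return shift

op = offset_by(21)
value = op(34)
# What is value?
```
55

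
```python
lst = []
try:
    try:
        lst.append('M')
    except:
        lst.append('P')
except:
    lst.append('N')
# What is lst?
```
['M']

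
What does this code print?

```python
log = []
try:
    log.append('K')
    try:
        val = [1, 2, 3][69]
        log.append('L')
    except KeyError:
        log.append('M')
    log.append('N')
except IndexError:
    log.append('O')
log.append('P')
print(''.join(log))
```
KOP

Inner handler doesn't match, propagates to outer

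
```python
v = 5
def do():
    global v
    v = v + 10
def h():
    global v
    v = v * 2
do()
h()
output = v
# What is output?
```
30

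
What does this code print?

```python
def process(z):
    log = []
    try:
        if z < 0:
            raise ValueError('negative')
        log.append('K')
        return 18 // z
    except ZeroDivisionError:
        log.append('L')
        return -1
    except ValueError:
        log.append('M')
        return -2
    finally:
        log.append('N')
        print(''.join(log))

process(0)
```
KLN

z=0 causes ZeroDivisionError, caught, finally prints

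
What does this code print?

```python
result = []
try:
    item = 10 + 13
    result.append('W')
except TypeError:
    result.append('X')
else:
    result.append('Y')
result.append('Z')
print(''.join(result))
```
WYZ

else block runs when no exception occurs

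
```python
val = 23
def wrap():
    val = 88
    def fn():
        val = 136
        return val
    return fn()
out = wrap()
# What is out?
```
136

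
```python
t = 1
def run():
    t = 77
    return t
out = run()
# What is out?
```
77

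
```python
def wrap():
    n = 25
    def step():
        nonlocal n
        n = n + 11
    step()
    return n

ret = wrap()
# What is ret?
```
36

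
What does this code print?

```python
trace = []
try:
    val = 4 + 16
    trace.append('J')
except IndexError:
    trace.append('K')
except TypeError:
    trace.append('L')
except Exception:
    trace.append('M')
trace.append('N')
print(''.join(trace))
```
JN

No exception, try block completes normally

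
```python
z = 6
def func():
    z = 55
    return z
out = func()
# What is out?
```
55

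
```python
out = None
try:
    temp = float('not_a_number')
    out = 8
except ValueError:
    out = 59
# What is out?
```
59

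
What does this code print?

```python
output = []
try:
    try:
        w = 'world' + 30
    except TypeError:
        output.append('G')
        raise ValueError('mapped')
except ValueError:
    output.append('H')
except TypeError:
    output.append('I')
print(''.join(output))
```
GH

New ValueError raised, caught by outer ValueError handler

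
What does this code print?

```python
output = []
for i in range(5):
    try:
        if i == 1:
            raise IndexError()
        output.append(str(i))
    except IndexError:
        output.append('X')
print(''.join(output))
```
0X234

Exception on i=1 caught, loop continues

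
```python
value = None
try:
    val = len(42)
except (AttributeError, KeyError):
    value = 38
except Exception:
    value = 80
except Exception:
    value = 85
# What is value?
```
80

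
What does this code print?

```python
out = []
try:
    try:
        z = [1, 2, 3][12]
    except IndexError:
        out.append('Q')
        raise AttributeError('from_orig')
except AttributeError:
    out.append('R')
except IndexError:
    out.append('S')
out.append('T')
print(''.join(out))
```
QRT

AttributeError raised and caught, original IndexError not re-raised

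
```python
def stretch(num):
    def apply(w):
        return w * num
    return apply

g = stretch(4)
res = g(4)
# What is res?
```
16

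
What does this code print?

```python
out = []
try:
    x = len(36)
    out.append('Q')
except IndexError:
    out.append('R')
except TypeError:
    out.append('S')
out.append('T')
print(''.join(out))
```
ST

TypeError is caught by its specific handler, not IndexError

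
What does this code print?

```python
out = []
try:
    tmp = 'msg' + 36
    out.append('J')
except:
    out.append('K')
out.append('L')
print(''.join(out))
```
KL

Exception raised in try, caught by bare except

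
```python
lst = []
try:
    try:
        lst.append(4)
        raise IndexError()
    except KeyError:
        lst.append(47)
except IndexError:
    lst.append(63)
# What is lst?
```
[4, 63]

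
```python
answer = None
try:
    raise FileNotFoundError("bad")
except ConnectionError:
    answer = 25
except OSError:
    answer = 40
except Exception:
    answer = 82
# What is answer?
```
40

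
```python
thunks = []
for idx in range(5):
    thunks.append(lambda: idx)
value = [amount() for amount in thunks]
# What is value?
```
[4, 4, 4, 4, 4]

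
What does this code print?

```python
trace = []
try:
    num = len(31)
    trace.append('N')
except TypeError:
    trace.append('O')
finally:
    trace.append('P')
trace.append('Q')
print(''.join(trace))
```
OPQ

finally always runs, even after exception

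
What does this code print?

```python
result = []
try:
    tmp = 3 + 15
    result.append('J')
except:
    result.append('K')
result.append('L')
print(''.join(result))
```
JL

No exception, try block completes normally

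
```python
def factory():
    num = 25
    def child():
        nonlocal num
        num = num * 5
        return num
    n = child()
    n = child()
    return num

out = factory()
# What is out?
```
625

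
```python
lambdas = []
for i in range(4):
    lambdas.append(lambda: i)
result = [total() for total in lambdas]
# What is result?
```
[3, 3, 3, 3]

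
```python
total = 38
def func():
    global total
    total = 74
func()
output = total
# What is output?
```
74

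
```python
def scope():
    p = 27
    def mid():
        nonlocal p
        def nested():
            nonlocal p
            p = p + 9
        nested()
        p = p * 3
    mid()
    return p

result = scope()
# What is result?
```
108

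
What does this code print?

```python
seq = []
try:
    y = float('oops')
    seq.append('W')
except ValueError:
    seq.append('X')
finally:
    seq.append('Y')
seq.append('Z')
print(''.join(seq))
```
XYZ

finally always runs, even after exception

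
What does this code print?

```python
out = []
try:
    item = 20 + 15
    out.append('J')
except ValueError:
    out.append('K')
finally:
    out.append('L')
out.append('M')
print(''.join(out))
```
JLM

finally runs after normal execution too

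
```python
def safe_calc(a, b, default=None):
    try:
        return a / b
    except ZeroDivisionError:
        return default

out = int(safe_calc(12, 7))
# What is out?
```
1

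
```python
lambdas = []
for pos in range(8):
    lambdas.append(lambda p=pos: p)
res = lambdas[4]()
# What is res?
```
4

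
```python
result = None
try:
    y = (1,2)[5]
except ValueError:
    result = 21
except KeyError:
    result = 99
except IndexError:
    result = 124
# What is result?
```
124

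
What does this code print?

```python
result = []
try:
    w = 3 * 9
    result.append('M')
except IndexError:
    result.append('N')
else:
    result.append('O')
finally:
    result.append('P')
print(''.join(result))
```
MOP

else runs before finally when no exception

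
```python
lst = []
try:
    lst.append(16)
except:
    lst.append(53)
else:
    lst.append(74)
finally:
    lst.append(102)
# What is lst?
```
[16, 74, 102]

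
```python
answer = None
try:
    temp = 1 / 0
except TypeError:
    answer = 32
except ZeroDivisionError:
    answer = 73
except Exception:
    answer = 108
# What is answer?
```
73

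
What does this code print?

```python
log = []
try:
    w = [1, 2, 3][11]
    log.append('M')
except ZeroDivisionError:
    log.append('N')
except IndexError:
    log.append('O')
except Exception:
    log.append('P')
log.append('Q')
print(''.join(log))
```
OQ

IndexError matches before generic Exception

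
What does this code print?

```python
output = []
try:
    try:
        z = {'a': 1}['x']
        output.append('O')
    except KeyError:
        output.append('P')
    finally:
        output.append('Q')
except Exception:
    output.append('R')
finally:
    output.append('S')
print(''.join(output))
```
PQS

Both finally blocks run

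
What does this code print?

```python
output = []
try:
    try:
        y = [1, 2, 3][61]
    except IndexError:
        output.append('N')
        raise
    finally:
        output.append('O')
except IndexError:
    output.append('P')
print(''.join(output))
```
NOP

finally runs before re-raised exception propagates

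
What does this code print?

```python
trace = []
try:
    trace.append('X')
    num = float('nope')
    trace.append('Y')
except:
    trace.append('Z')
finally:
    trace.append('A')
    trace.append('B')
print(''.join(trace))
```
XZAB

Code before exception runs, then except, then all of finally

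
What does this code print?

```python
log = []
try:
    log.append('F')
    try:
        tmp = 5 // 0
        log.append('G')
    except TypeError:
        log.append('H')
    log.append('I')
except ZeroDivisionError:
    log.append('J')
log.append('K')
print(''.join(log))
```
FJK

Inner handler doesn't match, propagates to outer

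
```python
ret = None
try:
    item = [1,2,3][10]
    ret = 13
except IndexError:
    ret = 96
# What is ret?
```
96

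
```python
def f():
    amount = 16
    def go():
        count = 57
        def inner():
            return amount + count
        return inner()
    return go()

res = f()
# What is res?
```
73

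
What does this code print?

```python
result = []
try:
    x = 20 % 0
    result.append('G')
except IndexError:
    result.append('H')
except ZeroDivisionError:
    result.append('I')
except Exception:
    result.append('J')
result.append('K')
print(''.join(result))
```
IK

ZeroDivisionError matches before generic Exception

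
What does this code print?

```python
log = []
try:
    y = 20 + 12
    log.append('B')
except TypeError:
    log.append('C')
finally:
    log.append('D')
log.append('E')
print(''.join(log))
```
BDE

finally runs after normal execution too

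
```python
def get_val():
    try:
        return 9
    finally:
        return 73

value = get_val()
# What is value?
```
73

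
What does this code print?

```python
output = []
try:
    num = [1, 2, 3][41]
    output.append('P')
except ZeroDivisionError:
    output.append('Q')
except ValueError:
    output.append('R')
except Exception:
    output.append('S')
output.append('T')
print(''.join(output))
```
ST

IndexError not specifically caught, falls to Exception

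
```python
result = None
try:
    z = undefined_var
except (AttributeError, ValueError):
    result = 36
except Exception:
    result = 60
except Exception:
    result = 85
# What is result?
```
60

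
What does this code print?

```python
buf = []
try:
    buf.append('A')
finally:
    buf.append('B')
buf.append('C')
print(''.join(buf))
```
ABC

try/finally without except, no exception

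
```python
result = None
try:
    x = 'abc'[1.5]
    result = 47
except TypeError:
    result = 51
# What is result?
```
51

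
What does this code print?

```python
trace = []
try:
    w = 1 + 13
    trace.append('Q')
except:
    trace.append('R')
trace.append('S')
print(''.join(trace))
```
QS

No exception, try block completes normally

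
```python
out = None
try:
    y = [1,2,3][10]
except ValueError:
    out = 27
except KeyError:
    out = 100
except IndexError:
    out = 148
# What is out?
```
148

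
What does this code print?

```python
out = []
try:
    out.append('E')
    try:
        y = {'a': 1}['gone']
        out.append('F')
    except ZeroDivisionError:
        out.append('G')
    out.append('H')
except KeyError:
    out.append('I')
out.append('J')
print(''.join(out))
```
EIJ

Inner handler doesn't match, propagates to outer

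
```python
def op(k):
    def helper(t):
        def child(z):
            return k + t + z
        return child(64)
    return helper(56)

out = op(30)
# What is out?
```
150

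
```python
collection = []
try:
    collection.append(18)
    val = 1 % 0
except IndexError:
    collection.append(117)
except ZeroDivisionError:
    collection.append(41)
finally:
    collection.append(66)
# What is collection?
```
[18, 41, 66]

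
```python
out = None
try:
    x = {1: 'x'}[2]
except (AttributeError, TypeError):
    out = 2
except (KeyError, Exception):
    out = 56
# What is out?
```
56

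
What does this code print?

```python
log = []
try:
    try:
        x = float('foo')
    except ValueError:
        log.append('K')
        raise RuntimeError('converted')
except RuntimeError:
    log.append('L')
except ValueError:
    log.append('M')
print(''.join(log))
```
KL

New RuntimeError raised, caught by outer RuntimeError handler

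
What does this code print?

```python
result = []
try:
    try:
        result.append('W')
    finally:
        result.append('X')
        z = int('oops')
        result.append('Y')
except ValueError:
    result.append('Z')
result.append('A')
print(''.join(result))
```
WXZA

Exception in inner finally caught by outer except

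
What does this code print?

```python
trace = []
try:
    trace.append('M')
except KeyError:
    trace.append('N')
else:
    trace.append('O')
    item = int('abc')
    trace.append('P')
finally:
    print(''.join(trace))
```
MO

Try succeeds, else appends 'O', ValueError in else is uncaught, finally prints before exception propagates ('P' never appended)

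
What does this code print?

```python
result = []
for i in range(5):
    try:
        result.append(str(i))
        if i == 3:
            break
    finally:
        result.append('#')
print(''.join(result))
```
0#1#2#3#

finally runs even when breaking out of loop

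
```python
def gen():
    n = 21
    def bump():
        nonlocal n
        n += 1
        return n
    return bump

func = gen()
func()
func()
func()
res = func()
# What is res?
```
25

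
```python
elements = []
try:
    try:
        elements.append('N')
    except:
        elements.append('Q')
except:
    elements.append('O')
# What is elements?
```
['N']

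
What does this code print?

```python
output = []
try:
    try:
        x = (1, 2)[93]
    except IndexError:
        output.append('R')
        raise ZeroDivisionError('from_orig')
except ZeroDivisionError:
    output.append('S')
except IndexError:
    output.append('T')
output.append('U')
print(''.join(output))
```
RSU

ZeroDivisionError raised and caught, original IndexError not re-raised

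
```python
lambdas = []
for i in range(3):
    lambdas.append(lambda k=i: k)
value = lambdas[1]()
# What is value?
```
1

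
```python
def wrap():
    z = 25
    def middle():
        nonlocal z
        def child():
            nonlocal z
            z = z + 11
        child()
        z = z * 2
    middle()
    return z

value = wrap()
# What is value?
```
72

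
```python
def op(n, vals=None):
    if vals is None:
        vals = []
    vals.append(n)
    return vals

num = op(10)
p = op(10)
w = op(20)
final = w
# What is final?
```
[20]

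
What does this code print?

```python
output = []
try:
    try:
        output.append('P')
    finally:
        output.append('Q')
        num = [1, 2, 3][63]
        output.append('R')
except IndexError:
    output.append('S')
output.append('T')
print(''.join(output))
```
PQST

Exception in inner finally caught by outer except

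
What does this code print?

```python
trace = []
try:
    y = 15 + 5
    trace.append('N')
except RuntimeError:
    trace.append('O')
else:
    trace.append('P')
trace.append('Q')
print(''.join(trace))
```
NPQ

else block runs when no exception occurs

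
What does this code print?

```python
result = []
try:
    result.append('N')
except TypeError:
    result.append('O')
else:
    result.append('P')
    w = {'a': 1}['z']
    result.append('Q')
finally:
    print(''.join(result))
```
NP

Try succeeds, else appends 'P', KeyError in else is uncaught, finally prints before exception propagates ('Q' never appended)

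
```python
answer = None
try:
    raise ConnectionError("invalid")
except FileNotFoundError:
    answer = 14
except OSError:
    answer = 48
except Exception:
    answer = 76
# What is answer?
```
48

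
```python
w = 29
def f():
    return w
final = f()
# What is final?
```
29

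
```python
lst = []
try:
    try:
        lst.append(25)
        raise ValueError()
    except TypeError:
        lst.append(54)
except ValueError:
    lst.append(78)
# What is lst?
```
[25, 78]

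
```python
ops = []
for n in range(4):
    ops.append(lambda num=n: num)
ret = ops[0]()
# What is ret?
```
0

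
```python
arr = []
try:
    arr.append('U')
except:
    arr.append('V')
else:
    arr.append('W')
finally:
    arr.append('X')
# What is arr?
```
['U', 'W', 'X']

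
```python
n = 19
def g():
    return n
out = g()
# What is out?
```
19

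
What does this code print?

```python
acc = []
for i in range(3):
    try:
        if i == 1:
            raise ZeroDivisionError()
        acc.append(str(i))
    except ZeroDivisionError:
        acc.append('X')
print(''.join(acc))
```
0X2

Exception on i=1 caught, loop continues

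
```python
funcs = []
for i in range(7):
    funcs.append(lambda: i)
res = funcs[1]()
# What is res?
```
6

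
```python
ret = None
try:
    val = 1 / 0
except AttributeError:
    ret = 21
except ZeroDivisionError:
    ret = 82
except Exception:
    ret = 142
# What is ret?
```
82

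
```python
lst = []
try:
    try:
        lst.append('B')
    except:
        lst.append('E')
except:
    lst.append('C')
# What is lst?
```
['B']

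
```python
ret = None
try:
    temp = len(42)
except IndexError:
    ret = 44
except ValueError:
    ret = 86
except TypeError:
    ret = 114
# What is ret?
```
114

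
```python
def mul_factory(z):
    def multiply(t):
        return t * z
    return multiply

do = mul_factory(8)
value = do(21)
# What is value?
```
168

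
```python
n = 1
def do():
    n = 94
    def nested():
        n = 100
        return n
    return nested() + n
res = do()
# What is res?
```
194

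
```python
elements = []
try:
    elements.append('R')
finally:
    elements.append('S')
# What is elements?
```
['R', 'S']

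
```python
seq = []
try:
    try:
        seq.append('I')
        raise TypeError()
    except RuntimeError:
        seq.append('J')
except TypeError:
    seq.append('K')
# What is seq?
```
['I', 'K']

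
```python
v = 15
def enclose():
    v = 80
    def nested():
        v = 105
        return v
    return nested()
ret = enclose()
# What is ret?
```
105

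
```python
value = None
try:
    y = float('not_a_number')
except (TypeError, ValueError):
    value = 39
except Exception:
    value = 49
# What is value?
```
39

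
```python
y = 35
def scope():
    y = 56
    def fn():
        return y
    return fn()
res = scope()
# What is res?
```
56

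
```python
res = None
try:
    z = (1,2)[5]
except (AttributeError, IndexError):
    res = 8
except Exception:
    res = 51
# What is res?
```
8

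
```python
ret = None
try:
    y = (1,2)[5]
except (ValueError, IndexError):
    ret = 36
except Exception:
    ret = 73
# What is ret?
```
36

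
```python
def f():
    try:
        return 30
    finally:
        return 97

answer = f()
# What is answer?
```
97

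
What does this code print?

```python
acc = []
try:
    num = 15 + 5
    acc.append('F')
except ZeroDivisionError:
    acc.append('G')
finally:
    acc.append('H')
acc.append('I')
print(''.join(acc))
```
FHI

finally runs after normal execution too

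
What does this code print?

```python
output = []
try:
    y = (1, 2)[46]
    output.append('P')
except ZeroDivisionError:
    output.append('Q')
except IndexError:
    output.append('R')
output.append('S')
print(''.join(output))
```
RS

IndexError is caught by its specific handler, not ZeroDivisionError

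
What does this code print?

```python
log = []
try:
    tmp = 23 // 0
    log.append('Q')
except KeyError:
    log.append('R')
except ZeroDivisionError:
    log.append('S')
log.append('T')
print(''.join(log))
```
ST

ZeroDivisionError is caught by its specific handler, not KeyError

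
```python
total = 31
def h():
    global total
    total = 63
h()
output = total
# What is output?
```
63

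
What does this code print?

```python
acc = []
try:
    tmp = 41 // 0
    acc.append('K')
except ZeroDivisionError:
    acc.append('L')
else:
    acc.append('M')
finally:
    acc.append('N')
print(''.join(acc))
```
LN

Exception: except runs, else skipped, finally runs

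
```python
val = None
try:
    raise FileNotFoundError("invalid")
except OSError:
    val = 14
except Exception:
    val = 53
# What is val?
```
14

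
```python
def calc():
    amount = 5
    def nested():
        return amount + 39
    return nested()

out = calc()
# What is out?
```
44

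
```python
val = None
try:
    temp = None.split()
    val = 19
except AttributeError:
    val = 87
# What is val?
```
87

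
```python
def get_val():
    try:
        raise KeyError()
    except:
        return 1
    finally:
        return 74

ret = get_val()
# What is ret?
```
74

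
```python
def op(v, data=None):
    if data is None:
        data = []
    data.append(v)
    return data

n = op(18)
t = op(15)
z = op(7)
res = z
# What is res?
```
[7]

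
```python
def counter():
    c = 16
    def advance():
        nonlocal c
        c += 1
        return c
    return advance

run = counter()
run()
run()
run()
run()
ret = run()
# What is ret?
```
21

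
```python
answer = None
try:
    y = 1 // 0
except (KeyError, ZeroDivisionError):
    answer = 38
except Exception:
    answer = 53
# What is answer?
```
38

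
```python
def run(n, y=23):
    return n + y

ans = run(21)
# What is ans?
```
44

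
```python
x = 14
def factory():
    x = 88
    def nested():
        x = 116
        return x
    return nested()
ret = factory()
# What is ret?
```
116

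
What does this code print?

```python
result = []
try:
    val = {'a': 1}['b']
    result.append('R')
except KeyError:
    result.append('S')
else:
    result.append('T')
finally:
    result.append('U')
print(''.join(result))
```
SU

Exception: except runs, else skipped, finally runs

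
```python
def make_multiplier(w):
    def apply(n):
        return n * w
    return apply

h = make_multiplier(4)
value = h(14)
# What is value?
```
56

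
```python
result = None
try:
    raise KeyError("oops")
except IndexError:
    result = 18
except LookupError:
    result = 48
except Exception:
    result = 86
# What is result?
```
48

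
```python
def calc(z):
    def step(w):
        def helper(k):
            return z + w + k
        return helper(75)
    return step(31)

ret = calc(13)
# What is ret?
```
119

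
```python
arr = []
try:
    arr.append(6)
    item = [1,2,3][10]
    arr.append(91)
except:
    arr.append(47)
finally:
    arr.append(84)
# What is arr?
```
[6, 47, 84]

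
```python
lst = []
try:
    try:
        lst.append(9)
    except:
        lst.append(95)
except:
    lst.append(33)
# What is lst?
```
[9]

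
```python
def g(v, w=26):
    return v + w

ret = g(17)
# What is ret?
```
43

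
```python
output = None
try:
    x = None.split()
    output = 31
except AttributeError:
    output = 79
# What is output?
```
79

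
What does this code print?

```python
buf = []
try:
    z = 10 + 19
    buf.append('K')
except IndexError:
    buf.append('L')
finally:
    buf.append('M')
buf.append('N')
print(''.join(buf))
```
KMN

finally runs after normal execution too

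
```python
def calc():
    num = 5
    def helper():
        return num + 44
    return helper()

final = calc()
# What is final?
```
49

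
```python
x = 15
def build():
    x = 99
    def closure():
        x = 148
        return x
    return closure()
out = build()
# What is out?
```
148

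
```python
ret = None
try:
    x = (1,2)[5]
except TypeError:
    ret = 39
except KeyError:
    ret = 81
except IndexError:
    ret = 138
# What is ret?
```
138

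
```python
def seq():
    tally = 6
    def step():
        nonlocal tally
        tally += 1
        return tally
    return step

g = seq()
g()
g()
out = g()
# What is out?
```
9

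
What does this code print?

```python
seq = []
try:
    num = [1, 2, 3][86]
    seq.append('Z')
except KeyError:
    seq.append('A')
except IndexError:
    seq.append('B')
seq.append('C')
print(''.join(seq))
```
BC

IndexError is caught by its specific handler, not KeyError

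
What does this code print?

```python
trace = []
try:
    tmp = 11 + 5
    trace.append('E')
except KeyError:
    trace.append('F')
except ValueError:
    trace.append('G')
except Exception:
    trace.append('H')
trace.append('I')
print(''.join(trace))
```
EI

No exception, try block completes normally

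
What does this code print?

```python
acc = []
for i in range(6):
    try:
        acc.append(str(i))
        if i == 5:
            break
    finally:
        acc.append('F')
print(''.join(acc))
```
0F1F2F3F4F5F

finally runs even when breaking out of loop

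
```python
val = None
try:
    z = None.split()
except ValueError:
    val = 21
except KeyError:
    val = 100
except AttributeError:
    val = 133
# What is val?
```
133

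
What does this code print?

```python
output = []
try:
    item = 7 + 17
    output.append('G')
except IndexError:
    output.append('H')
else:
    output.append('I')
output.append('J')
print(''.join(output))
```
GIJ

else block runs when no exception occurs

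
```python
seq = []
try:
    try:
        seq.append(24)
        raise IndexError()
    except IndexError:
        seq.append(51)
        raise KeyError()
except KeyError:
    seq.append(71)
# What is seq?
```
[24, 51, 71]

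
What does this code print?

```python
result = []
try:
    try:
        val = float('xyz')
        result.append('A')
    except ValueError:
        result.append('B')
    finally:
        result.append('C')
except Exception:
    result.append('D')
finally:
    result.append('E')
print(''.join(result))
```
BCE

Both finally blocks run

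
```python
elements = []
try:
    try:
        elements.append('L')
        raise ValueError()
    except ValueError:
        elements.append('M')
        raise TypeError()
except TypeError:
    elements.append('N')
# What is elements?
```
['L', 'M', 'N']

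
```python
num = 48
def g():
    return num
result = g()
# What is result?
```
48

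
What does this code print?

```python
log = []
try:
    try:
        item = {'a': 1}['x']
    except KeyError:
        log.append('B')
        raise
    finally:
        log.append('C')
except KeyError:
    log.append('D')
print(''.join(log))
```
BCD

finally runs before re-raised exception propagates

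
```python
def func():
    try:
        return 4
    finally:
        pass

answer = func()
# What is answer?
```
4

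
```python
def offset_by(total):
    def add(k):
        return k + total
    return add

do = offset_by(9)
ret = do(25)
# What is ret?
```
34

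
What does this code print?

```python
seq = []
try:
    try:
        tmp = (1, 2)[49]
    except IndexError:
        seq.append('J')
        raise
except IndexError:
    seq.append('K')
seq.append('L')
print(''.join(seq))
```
JKL

raise without argument re-raises current exception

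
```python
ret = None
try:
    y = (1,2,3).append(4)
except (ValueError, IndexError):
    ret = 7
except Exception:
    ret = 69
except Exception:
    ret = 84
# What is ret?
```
69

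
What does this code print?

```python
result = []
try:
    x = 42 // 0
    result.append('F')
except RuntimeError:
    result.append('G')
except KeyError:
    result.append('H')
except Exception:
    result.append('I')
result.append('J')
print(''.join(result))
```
IJ

ZeroDivisionError not specifically caught, falls to Exception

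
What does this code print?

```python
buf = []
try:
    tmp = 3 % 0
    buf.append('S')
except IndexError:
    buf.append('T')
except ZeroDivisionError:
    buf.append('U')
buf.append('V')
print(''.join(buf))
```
UV

ZeroDivisionError is caught by its specific handler, not IndexError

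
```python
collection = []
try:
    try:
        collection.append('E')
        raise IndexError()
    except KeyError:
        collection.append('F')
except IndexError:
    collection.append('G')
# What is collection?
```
['E', 'G']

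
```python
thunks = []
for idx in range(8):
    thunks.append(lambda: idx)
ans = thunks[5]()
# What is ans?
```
7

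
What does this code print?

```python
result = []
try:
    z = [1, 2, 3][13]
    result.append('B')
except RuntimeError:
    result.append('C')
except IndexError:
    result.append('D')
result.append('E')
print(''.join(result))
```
DE

IndexError is caught by its specific handler, not RuntimeError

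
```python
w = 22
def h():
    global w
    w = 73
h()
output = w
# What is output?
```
73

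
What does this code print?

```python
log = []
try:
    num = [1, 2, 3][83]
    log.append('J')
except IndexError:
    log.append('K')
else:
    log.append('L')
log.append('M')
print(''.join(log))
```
KM

else block skipped when exception is caught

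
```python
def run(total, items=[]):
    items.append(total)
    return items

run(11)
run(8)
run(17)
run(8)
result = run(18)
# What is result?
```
[11, 8, 17, 8, 18]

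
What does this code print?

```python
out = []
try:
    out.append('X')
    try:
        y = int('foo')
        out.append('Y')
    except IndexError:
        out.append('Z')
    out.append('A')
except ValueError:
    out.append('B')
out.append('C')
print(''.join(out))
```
XBC

Inner handler doesn't match, propagates to outer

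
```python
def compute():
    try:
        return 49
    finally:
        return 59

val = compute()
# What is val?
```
59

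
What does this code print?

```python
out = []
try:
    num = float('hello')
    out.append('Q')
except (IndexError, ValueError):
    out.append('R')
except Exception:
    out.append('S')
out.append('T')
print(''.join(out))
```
RT

ValueError matches tuple containing it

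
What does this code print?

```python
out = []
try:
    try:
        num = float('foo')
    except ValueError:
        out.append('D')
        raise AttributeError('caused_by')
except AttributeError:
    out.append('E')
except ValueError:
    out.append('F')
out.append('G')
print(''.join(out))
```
DEG

AttributeError raised and caught, original ValueError not re-raised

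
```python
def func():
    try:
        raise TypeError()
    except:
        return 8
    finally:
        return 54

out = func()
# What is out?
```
54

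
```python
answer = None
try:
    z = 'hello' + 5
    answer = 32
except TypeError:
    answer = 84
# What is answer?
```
84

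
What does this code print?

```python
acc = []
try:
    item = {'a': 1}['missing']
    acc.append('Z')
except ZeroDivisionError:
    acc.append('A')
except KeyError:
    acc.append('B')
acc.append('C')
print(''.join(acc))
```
BC

KeyError is caught by its specific handler, not ZeroDivisionError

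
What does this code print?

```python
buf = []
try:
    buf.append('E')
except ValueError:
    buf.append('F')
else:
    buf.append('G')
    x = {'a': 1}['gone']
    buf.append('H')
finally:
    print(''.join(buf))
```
EG

Try succeeds, else appends 'G', KeyError in else is uncaught, finally prints before exception propagates ('H' never appended)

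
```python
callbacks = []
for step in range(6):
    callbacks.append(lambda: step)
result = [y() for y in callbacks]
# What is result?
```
[5, 5, 5, 5, 5, 5]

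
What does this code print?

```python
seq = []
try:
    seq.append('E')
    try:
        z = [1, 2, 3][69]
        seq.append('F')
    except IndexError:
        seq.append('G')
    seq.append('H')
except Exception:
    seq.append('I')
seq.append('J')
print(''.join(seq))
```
EGHJ

Inner exception caught by inner handler, outer continues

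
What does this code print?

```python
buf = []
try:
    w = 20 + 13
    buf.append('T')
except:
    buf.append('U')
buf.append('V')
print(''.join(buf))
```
TV

No exception, try block completes normally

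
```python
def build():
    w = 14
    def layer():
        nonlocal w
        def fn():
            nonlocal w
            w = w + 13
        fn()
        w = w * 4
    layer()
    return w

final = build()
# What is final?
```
108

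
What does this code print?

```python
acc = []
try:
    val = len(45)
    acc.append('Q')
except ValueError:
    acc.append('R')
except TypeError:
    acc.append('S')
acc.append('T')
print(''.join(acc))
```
ST

TypeError is caught by its specific handler, not ValueError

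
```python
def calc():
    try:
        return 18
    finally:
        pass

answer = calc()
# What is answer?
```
18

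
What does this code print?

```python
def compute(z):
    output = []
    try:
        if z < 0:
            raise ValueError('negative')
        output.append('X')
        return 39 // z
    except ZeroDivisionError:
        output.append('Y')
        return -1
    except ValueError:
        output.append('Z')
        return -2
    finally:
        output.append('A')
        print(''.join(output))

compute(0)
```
XYA

z=0 causes ZeroDivisionError, caught, finally prints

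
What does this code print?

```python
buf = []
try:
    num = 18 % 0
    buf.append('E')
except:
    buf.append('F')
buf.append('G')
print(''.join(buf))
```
FG

Exception raised in try, caught by bare except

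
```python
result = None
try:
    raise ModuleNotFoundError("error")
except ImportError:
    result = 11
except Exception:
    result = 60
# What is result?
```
11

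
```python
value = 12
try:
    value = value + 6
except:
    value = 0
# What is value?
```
18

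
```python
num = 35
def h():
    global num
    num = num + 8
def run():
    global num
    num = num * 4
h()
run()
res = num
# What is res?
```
172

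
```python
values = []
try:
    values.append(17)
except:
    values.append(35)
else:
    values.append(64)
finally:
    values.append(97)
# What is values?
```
[17, 64, 97]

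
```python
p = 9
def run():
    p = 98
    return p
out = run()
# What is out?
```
98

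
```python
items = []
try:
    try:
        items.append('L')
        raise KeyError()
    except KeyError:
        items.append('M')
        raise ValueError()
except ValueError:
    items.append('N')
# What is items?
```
['L', 'M', 'N']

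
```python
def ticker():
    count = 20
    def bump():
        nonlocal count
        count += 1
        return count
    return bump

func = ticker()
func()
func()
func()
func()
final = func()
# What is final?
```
25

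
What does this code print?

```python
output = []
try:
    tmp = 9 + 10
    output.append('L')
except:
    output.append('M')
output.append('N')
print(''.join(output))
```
LN

No exception, try block completes normally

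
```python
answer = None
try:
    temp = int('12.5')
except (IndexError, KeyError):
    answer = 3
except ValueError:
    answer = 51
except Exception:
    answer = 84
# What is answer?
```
51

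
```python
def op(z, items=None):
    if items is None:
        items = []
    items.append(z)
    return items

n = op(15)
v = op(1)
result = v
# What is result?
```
[1]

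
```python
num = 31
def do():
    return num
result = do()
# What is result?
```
31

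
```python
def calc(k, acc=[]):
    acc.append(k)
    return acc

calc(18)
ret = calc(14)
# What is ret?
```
[18, 14]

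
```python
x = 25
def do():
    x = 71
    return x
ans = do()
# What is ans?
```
71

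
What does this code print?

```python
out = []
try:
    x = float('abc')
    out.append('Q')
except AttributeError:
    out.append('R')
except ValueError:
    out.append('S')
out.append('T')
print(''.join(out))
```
ST

ValueError is caught by its specific handler, not AttributeError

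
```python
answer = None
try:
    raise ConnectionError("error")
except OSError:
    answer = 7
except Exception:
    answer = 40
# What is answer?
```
7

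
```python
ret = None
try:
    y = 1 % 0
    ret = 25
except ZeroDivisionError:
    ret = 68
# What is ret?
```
68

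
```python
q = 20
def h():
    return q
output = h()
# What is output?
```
20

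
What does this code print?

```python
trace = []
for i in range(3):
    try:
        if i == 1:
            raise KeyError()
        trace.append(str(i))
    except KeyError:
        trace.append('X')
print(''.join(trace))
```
0X2

Exception on i=1 caught, loop continues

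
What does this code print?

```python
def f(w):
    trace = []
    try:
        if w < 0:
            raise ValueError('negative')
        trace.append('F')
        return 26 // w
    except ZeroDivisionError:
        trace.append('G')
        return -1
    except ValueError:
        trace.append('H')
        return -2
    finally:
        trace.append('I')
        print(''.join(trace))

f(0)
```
FGI

w=0 causes ZeroDivisionError, caught, finally prints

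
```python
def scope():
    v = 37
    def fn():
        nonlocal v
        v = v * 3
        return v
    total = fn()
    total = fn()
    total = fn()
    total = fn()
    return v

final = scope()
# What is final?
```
2997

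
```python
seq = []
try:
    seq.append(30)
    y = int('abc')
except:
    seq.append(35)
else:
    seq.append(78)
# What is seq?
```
[30, 35]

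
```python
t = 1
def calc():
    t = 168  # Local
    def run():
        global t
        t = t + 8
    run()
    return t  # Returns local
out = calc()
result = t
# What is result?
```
9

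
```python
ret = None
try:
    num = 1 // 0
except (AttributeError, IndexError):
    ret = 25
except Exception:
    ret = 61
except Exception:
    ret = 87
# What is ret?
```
61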